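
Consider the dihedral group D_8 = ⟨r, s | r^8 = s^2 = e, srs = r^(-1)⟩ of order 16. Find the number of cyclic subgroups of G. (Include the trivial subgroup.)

Each element a generates a cyclic subgroup ⟨a⟩; distinct elements may generate the same one (a cyclic group of order d has φ(d) generators).
Cyclic subgroups by order — order 1: 1; order 2: 9; order 4: 1; order 8: 1.
Total: 12.

12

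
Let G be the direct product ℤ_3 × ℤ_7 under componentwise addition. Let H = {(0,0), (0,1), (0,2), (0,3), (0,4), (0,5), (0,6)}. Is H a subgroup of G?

|H| = 7 divides |G| = 21, consistent with Lagrange.
H contains the identity, every element's inverse is in H, and H is closed under +: it is a subgroup.
In fact H = ⟨(0,1)⟩.

Yes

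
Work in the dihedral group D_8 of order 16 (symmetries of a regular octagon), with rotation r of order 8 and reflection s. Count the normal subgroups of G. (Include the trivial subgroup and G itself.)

7

G has 19 subgroups. Checking conjugation-invariance by order — order 1: 1/1 normal; order 2: 1/9 normal; order 4: 1/5 normal; order 8: 3/3 normal; order 16: 1/1 normal.
Total normal subgroups: 7.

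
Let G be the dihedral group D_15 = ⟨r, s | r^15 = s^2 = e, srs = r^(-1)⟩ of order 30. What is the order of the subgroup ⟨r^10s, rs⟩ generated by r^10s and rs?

|⟨r^10s⟩| = 2 and |⟨rs⟩| = 2, so |H| is a multiple of lcm(2, 2) = 2 and divides |G| = 30.
Closing under the operation: H = {e, r^3, r^6, r^9, r^12, rs, r^4s, r^7s, r^10s, r^13s}, so |H| = 10.

10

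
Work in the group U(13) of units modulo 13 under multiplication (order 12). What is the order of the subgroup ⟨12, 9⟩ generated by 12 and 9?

6

|⟨12⟩| = 2 and |⟨9⟩| = 3, so |H| is a multiple of lcm(2, 3) = 6 and divides |G| = 12.
Closing under the operation: H = {1, 3, 4, 9, 10, 12}, so |H| = 6.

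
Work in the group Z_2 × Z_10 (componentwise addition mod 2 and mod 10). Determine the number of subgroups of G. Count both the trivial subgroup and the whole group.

10

|G| = 20, so by Lagrange every subgroup order divides 20. Divisors: 1, 2, 4, 5, 10, 20.
Subgroups by order — order 1: 1; order 2: 3; order 4: 1; order 5: 1; order 10: 3; order 20: 1.
Total: 1 + 3 + 1 + 1 + 3 + 1 = 10.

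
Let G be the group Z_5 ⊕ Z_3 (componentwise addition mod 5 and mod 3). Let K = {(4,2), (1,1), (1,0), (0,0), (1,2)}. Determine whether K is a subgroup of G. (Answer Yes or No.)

(1,2) ∈ K but its inverse (4,1) ∉ K, so K is not a subgroup.

No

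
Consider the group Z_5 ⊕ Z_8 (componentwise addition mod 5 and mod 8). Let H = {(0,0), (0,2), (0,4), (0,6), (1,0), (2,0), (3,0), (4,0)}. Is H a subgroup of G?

No

Closure fails: (4,0) + (0,4) = (4,4) ∉ H. So H is not a subgroup.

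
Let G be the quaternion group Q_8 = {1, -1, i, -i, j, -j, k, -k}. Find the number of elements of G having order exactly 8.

0

No element of G has order 8 (even though 8 | 8).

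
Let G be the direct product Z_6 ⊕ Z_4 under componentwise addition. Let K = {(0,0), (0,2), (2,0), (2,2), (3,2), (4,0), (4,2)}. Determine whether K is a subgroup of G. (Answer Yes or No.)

No

|K| = 7 does not divide |G| = 24, so by Lagrange K is not a subgroup.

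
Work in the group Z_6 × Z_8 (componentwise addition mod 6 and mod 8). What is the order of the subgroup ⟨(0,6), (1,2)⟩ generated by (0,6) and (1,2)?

24

|⟨(0,6)⟩| = 4 and |⟨(1,2)⟩| = 12, so |H| is a multiple of lcm(4, 12) = 12 and divides |G| = 48.
Closing under the operation: H = {(0,0), (0,2), (0,4), (0,6), (1,0), (1,2), (1,4), (1,6), (2,0), (2,2), (2,4), (2,6), (3,0), (3,2), (3,4), (3,6), (4,0), (4,2), (4,4), (4,6), (5,0), (5,2), (5,4), (5,6)}, so |H| = 24.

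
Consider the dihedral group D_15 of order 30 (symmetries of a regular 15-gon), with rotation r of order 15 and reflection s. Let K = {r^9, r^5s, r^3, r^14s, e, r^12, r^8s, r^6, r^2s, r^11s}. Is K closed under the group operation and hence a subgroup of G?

|K| = 10 divides |G| = 30, consistent with Lagrange.
K contains the identity, every element's inverse is in K, and K is closed under ·: it is a subgroup.

Yes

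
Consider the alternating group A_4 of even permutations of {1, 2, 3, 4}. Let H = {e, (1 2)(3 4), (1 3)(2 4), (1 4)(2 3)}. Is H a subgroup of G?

Yes

|H| = 4 divides |G| = 12, consistent with Lagrange.
H contains the identity, every element's inverse is in H, and H is closed under ∘: it is a subgroup.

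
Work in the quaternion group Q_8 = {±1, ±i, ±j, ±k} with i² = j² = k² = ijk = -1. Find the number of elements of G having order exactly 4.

6

The elements of order 4 are: i, -i, j, -j, k, -k.
That's 6.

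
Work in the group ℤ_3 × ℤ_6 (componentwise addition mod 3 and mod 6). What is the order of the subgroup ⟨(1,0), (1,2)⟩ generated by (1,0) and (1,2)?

9

|⟨(1,0)⟩| = 3 and |⟨(1,2)⟩| = 3, so |H| is a multiple of lcm(3, 3) = 3 and divides |G| = 18.
Closing under the operation: H = {(0,0), (0,2), (0,4), (1,0), (1,2), (1,4), (2,0), (2,2), (2,4)}, so |H| = 9.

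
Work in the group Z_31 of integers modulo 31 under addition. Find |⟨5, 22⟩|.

|⟨5⟩| = 31 and |⟨22⟩| = 31, so |H| is a multiple of lcm(31, 31) = 31 and divides |G| = 31.
Closing {5, 22} under the group operation gives all of G, so |H| = 31.

31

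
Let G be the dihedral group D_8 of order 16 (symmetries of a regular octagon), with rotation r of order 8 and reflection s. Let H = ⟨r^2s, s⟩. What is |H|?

|⟨r^2s⟩| = 2 and |⟨s⟩| = 2, so |H| is a multiple of lcm(2, 2) = 2 and divides |G| = 16.
Closing under the operation: H = {e, r^2, r^4, r^6, s, r^2s, r^4s, r^6s}, so |H| = 8.

8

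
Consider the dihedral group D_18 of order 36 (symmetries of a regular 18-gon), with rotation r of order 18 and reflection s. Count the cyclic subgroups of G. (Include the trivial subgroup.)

24

Group the elements of G by the cyclic subgroup they generate; each cyclic subgroup of order d accounts for φ(d) elements.
Cyclic subgroups by order — order 1: 1; order 2: 19; order 3: 1; order 6: 1; order 9: 1; order 18: 1.
Total: 24.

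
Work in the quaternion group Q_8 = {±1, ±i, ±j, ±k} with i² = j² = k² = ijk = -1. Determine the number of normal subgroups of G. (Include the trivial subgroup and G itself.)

G has 6 subgroups. Checking conjugation-invariance by order — order 1: 1/1 normal; order 2: 1/1 normal; order 4: 3/3 normal; order 8: 1/1 normal.
Total normal subgroups: 6.

6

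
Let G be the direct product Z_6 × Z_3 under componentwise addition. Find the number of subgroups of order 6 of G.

|G| = 18 and 6 | 18, so subgroups of order 6 are possible by Lagrange.
The subgroups of order 6 are: {(0,0), (0,1), (0,2), (3,0), (3,1), (3,2)}; {(0,0), (1,0), (2,0), (3,0), (4,0), (5,0)}; {(0,0), (1,1), (2,2), (3,0), (4,1), (5,2)}; {(0,0), (1,2), (2,1), (3,0), (4,2), (5,1)}.
So G has 4 subgroups of order 6.

4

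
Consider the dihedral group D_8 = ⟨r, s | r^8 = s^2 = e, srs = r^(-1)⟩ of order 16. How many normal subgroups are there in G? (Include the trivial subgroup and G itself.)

G has 19 subgroups. Checking conjugation-invariance by order — order 1: 1/1 normal; order 2: 1/9 normal; order 4: 1/5 normal; order 8: 3/3 normal; order 16: 1/1 normal.
Total normal subgroups: 7.

7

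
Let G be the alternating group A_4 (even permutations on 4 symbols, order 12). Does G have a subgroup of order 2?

Yes

2 | 12. A subgroup of order 2 is {e, (1 2)(3 4)}.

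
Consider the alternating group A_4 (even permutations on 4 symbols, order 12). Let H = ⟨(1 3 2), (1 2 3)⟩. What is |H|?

3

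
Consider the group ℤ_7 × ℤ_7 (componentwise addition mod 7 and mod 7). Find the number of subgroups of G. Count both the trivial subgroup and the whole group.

10

|G| = 49, so by Lagrange every subgroup order divides 49. Divisors: 1, 7, 49.
Subgroups by order — order 1: 1; order 7: 8; order 49: 1.
Total: 1 + 8 + 1 = 10.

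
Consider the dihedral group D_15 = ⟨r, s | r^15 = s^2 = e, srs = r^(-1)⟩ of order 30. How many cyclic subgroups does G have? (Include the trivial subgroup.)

A cyclic subgroup of order d is generated by each of its φ(d) elements of order d, so the cyclic subgroups of order d number (#elements of order d)/φ(d).
Cyclic subgroups by order — order 1: 1; order 2: 15; order 3: 1; order 5: 1; order 15: 1.
Total: 19.

19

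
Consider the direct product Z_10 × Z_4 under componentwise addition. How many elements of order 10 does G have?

12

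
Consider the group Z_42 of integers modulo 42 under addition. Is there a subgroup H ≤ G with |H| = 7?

Yes

7 | 42. A subgroup of order 7 is {0, 6, 12, 18, 24, 30, 36}.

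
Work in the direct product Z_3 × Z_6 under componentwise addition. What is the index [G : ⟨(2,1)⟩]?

3

|⟨(2,1)⟩| = 6 and |G| = 18.
By Lagrange, [G : H] = |G|/|H| = 18/6 = 3.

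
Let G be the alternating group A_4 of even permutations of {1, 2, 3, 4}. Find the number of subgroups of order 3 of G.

|G| = 12 and 3 | 12, so subgroups of order 3 are possible by Lagrange.
The subgroups of order 3 are: {e, (1 2 3), (1 3 2)}; {e, (1 2 4), (1 4 2)}; {e, (1 3 4), (1 4 3)}; {e, (2 3 4), (2 4 3)}.
So G has 4 subgroups of order 3.

4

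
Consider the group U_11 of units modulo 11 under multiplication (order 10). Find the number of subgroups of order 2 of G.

1

|G| = 10 and 2 | 10, so subgroups of order 2 are possible by Lagrange.
The subgroups of order 2 are: {1, 10}.
So G has 1 subgroup of order 2.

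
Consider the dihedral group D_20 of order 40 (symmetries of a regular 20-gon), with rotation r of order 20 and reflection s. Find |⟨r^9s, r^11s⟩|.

20

|⟨r^9s⟩| = 2 and |⟨r^11s⟩| = 2, so |H| is a multiple of lcm(2, 2) = 2 and divides |G| = 40.
Closing under the operation: H = {e, r^2, r^4, r^6, r^8, r^10, r^12, r^14, r^16, r^18, rs, r^3s, r^5s, r^7s, r^9s, r^11s, r^13s, r^15s, r^17s, r^19s}, so |H| = 20.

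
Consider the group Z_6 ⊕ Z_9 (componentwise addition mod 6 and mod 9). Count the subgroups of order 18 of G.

|G| = 54 and 18 | 54, so subgroups of order 18 are possible by Lagrange.
The subgroups of order 18 are: {(0,0), (0,1), (0,2), (0,3), (0,4), (0,5), (0,6), (0,7), (0,8), (3,0), (3,1), (3,2), (3,3), (3,4), (3,5), (3,6), (3,7), (3,8)}; {(0,0), (0,3), (0,6), (1,0), (1,3), (1,6), (2,0), (2,3), (2,6), (3,0), (3,3), (3,6), (4,0), (4,3), (4,6), (5,0), (5,3), (5,6)}; {(0,0), (0,3), (0,6), (1,1), (1,4), (1,7), (2,2), (2,5), (2,8), (3,0), (3,3), (3,6), (4,1), (4,4), (4,7), (5,2), (5,5), (5,8)}; {(0,0), (0,3), (0,6), (1,2), (1,5), (1,8), (2,1), (2,4), (2,7), (3,0), (3,3), (3,6), (4,2), (4,5), (4,8), (5,1), (5,4), (5,7)}.
So G has 4 subgroups of order 18.

4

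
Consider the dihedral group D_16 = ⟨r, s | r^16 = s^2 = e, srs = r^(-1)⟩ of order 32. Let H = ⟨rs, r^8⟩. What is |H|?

|⟨rs⟩| = 2 and |⟨r^8⟩| = 2, so |H| is a multiple of lcm(2, 2) = 2 and divides |G| = 32.
Closing under the operation: H = {e, r^8, rs, r^9s}, so |H| = 4.

4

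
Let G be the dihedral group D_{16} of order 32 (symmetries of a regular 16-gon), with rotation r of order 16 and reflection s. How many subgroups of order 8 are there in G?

5

|G| = 32 and 8 | 32, so subgroups of order 8 are possible by Lagrange.
The subgroups of order 8 are: {e, r^2, r^4, r^6, r^8, r^10, r^12, r^14}; {e, r^4, r^8, r^12, r^2s, r^6s, r^10s, r^14s}; {e, r^4, r^8, r^12, r^3s, r^7s, r^11s, r^15s}; {e, r^4, r^8, r^12, s, r^4s, r^8s, r^12s}; … (5 in all).
So G has 5 subgroups of order 8.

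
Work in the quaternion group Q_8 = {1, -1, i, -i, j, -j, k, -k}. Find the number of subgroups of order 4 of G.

3

|G| = 8 and 4 | 8, so subgroups of order 4 are possible by Lagrange.
The subgroups of order 4 are: {1, -1, i, -i}; {1, -1, j, -j}; {1, -1, k, -k}.
So G has 3 subgroups of order 4.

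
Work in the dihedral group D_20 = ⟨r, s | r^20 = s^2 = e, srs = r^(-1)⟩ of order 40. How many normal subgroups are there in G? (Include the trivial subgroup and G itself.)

9

G has 48 subgroups. Checking conjugation-invariance by order — order 1: 1/1 normal; order 2: 1/21 normal; order 4: 1/11 normal; order 5: 1/1 normal; order 8: 0/5 normal; order 10: 1/5 normal; order 20: 3/3 normal; order 40: 1/1 normal.
Total normal subgroups: 9.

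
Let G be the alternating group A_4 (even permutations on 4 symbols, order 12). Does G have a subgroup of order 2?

Yes

2 | 12. A subgroup of order 2 is {e, (1 2)(3 4)}.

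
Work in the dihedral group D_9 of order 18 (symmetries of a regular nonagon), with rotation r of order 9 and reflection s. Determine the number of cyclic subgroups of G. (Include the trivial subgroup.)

12

Group the elements of G by the cyclic subgroup they generate; each cyclic subgroup of order d accounts for φ(d) elements.
Cyclic subgroups by order — order 1: 1; order 2: 9; order 3: 1; order 9: 1.
Total: 12.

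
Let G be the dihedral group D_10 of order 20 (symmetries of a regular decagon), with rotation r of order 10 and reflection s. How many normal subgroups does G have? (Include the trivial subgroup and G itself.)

G has 22 subgroups. Checking conjugation-invariance by order — order 1: 1/1 normal; order 2: 1/11 normal; order 4: 0/5 normal; order 5: 1/1 normal; order 10: 3/3 normal; order 20: 1/1 normal.
Total normal subgroups: 7.

7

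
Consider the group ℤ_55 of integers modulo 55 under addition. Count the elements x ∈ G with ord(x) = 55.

40

In a cyclic group of order 55, the number of elements of order d (for d | 55) is φ(d).
φ(55) = 40.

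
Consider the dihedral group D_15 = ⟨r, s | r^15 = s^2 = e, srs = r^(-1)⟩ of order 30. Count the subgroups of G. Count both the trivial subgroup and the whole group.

28

|G| = 30, so by Lagrange every subgroup order divides 30. Divisors: 1, 2, 3, 5, 6, 10, 15, 30.
Subgroups by order — order 1: 1; order 2: 15; order 3: 1; order 5: 1; order 6: 5; order 10: 3; order 15: 1; order 30: 1.
Total: 1 + 15 + 1 + 1 + 5 + 3 + 1 + 1 = 28.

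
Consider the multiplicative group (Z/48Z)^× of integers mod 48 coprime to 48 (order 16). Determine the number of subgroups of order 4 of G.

11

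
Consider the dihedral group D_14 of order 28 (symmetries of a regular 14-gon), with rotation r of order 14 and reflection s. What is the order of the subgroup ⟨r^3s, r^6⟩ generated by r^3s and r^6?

|⟨r^3s⟩| = 2 and |⟨r^6⟩| = 7, so |H| is a multiple of lcm(2, 7) = 14 and divides |G| = 28.
Closing under the operation: H = {e, r^2, r^4, r^6, r^8, r^10, r^12, rs, r^3s, r^5s, r^7s, r^9s, r^11s, r^13s}, so |H| = 14.

14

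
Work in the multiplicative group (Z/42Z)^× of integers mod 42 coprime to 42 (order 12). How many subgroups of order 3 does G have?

|G| = 12 and 3 | 12, so subgroups of order 3 are possible by Lagrange.
The subgroups of order 3 are: {1, 25, 37}.
So G has 1 subgroup of order 3.

1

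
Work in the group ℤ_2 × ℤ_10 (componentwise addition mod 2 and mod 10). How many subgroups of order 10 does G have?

3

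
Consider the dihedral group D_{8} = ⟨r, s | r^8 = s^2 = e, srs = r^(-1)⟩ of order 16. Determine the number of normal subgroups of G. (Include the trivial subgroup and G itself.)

7

G has 19 subgroups. Checking conjugation-invariance by order — order 1: 1/1 normal; order 2: 1/9 normal; order 4: 1/5 normal; order 8: 3/3 normal; order 16: 1/1 normal.
Total normal subgroups: 7.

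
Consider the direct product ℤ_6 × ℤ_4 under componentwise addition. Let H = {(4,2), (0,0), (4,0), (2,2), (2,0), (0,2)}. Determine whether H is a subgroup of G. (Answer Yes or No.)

|H| = 6 divides |G| = 24, consistent with Lagrange.
H contains the identity, every element's inverse is in H, and H is closed under +: it is a subgroup.
In fact H = ⟨(2,2)⟩.

Yes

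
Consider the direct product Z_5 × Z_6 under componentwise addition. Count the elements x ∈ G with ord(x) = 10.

An element (a,b) has order lcm(ord(a), ord(b)); count pairs with lcm equal to 10.
Enumerating gives 4 such elements.

4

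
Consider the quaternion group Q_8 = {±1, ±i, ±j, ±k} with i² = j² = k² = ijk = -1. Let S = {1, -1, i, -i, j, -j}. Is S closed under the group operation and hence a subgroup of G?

|S| = 6 does not divide |G| = 8, so by Lagrange S is not a subgroup.

No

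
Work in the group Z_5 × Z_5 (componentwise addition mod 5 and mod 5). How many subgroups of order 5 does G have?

6

|G| = 25 and 5 | 25, so subgroups of order 5 are possible by Lagrange.
The subgroups of order 5 are: {(0,0), (0,1), (0,2), (0,3), (0,4)}; {(0,0), (1,0), (2,0), (3,0), (4,0)}; {(0,0), (1,1), (2,2), (3,3), (4,4)}; {(0,0), (1,2), (2,4), (3,1), (4,3)}; … (6 in all).
So G has 6 subgroups of order 5.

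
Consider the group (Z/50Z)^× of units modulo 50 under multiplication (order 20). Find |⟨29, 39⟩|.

|⟨29⟩| = 10 and |⟨39⟩| = 10, so |H| is a multiple of lcm(10, 10) = 10 and divides |G| = 20.
Closing under the operation: H = {1, 9, 11, 19, 21, 29, 31, 39, 41, 49}, so |H| = 10.

10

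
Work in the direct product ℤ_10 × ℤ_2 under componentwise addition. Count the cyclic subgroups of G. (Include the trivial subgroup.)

Group the elements of G by the cyclic subgroup they generate; each cyclic subgroup of order d accounts for φ(d) elements.
Cyclic subgroups by order — order 1: 1; order 2: 3; order 5: 1; order 10: 3.
Total: 8.

8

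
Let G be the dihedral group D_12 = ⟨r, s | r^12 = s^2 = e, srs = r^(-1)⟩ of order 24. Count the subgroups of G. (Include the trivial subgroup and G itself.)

|G| = 24, so by Lagrange every subgroup order divides 24. Divisors: 1, 2, 3, 4, 6, 8, 12, 24.
Subgroups by order — order 1: 1; order 2: 13; order 3: 1; order 4: 7; order 6: 5; order 8: 3; order 12: 3; order 24: 1.
Total: 1 + 13 + 1 + 7 + 5 + 3 + 3 + 1 = 34.

34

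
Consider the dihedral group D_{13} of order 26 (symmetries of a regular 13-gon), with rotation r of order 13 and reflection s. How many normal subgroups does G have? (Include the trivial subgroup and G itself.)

3

G has 16 subgroups. Checking conjugation-invariance by order — order 1: 1/1 normal; order 2: 0/13 normal; order 13: 1/1 normal; order 26: 1/1 normal.
Total normal subgroups: 3.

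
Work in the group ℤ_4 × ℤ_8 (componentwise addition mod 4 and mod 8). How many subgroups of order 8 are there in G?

|G| = 32 and 8 | 32, so subgroups of order 8 are possible by Lagrange.
The subgroups of order 8 are: {(0,0), (0,1), (0,2), (0,3), (0,4), (0,5), (0,6), (0,7)}; {(0,0), (0,2), (0,4), (0,6), (2,0), (2,2), (2,4), (2,6)}; {(0,0), (0,2), (0,4), (0,6), (2,1), (2,3), (2,5), (2,7)}; {(0,0), (0,4), (1,0), (1,4), (2,0), (2,4), (3,0), (3,4)}; … (7 in all).
So G has 7 subgroups of order 8.

7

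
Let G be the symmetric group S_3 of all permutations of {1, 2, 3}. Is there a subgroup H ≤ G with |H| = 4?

4 does not divide |G| = 6, so by Lagrange no subgroup of order 4 exists.

No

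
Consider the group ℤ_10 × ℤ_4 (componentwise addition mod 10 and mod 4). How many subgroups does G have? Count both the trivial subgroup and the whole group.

16

|G| = 40, so by Lagrange every subgroup order divides 40. Divisors: 1, 2, 4, 5, 8, 10, 20, 40.
Subgroups by order — order 1: 1; order 2: 3; order 4: 3; order 5: 1; order 8: 1; order 10: 3; order 20: 3; order 40: 1.
Total: 1 + 3 + 3 + 1 + 1 + 3 + 3 + 1 = 16.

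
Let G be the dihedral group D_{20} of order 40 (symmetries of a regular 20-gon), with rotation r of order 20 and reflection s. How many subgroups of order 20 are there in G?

3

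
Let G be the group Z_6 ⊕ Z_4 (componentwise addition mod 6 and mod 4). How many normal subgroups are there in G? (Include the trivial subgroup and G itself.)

16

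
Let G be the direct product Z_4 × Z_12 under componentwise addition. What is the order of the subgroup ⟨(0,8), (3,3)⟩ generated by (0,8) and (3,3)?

|⟨(0,8)⟩| = 3 and |⟨(3,3)⟩| = 4, so |H| is a multiple of lcm(3, 4) = 12 and divides |G| = 48.
Closing under the operation: H = {(0,0), (0,4), (0,8), (1,1), (1,5), (1,9), (2,2), (2,6), (2,10), (3,3), (3,7), (3,11)}, so |H| = 12.

12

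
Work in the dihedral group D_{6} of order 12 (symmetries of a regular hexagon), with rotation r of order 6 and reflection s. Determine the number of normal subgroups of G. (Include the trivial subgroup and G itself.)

G has 16 subgroups. Checking conjugation-invariance by order — order 1: 1/1 normal; order 2: 1/7 normal; order 3: 1/1 normal; order 4: 0/3 normal; order 6: 3/3 normal; order 12: 1/1 normal.
Total normal subgroups: 7.

7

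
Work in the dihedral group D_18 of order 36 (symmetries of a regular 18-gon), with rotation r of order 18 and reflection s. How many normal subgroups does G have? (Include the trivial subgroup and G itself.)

9

G has 45 subgroups. Checking conjugation-invariance by order — order 1: 1/1 normal; order 2: 1/19 normal; order 3: 1/1 normal; order 4: 0/9 normal; order 6: 1/7 normal; order 9: 1/1 normal; order 12: 0/3 normal; order 18: 3/3 normal; order 36: 1/1 normal.
Total normal subgroups: 9.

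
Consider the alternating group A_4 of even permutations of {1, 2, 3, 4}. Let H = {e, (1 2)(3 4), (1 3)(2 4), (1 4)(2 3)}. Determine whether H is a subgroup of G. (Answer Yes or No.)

|H| = 4 divides |G| = 12, consistent with Lagrange.
H contains the identity, every element's inverse is in H, and H is closed under ∘: it is a subgroup.

Yes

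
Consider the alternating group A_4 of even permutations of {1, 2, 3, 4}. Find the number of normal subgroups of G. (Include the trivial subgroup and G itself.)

3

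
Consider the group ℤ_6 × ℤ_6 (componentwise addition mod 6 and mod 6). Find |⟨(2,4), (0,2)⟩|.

|⟨(2,4)⟩| = 3 and |⟨(0,2)⟩| = 3, so |H| is a multiple of lcm(3, 3) = 3 and divides |G| = 36.
Closing under the operation: H = {(0,0), (0,2), (0,4), (2,0), (2,2), (2,4), (4,0), (4,2), (4,4)}, so |H| = 9.

9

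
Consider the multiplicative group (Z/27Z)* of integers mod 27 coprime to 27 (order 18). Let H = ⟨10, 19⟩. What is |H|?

|⟨10⟩| = 3 and |⟨19⟩| = 3, so |H| is a multiple of lcm(3, 3) = 3 and divides |G| = 18.
Closing under the operation: H = {1, 10, 19}, so |H| = 3.

3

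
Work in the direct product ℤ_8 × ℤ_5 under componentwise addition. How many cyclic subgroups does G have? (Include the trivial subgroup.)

8

A cyclic subgroup of order d is generated by each of its φ(d) elements of order d, so the cyclic subgroups of order d number (#elements of order d)/φ(d).
Cyclic subgroups by order — order 1: 1; order 2: 1; order 4: 1; order 5: 1; order 8: 1; order 10: 1; order 20: 1; order 40: 1.
Total: 8.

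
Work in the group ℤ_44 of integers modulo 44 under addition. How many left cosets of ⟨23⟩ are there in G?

1

|⟨23⟩| = 44 and |G| = 44.
By Lagrange, [G : H] = |G|/|H| = 44/44 = 1.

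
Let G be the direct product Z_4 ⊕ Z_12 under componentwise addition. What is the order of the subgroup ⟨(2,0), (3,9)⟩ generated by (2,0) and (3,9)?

|⟨(2,0)⟩| = 2 and |⟨(3,9)⟩| = 4, so |H| is a multiple of lcm(2, 4) = 4 and divides |G| = 48.
Closing under the operation: H = {(0,0), (0,6), (1,3), (1,9), (2,0), (2,6), (3,3), (3,9)}, so |H| = 8.

8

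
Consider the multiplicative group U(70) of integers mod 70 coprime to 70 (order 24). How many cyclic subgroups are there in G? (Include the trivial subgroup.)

Each element a generates a cyclic subgroup ⟨a⟩; distinct elements may generate the same one (a cyclic group of order d has φ(d) generators).
Cyclic subgroups by order — order 1: 1; order 2: 3; order 3: 1; order 4: 2; order 6: 3; order 12: 2.
Total: 12.

12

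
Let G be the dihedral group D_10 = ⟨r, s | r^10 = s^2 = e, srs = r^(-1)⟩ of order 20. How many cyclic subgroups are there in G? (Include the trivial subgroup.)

A cyclic subgroup of order d is generated by each of its φ(d) elements of order d, so the cyclic subgroups of order d number (#elements of order d)/φ(d).
Cyclic subgroups by order — order 1: 1; order 2: 11; order 5: 1; order 10: 1.
Total: 14.

14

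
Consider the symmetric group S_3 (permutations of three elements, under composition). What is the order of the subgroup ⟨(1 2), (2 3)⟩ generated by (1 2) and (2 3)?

|⟨(1 2)⟩| = 2 and |⟨(2 3)⟩| = 2, so |H| is a multiple of lcm(2, 2) = 2 and divides |G| = 6.
Closing {(1 2), (2 3)} under the group operation gives all of G, so |H| = 6.

6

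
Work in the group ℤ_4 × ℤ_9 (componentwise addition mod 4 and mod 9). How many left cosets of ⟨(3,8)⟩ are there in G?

1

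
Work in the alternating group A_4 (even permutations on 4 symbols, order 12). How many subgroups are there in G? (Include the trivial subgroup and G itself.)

|G| = 12, so by Lagrange every subgroup order divides 12. Divisors: 1, 2, 3, 4, 6, 12.
Subgroups by order — order 1: 1; order 2: 3; order 3: 4; order 4: 1; order 6: 0; order 12: 1.
Total: 1 + 3 + 4 + 1 + 0 + 1 = 10.

10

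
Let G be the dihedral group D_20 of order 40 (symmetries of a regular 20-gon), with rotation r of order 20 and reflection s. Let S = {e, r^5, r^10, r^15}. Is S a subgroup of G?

|S| = 4 divides |G| = 40, consistent with Lagrange.
S contains the identity, every element's inverse is in S, and S is closed under ·: it is a subgroup.
In fact S = ⟨r^15⟩.

Yes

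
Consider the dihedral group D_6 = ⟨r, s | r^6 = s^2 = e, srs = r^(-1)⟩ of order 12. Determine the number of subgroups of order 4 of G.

3

|G| = 12 and 4 | 12, so subgroups of order 4 are possible by Lagrange.
The subgroups of order 4 are: {e, r^3, r^2s, r^5s}; {e, r^3, s, r^3s}; {e, r^3, rs, r^4s}.
So G has 3 subgroups of order 4.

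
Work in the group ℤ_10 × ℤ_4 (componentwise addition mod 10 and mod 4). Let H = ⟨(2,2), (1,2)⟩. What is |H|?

|⟨(2,2)⟩| = 10 and |⟨(1,2)⟩| = 10, so |H| is a multiple of lcm(10, 10) = 10 and divides |G| = 40.
Closing under the operation: H = {(0,0), (0,2), (1,0), (1,2), (2,0), (2,2), (3,0), (3,2), (4,0), (4,2), (5,0), (5,2), (6,0), (6,2), (7,0), (7,2), (8,0), (8,2), (9,0), (9,2)}, so |H| = 20.

20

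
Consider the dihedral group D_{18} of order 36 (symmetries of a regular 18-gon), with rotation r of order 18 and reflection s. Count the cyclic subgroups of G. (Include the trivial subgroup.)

24

Group the elements of G by the cyclic subgroup they generate; each cyclic subgroup of order d accounts for φ(d) elements.
Cyclic subgroups by order — order 1: 1; order 2: 19; order 3: 1; order 6: 1; order 9: 1; order 18: 1.
Total: 24.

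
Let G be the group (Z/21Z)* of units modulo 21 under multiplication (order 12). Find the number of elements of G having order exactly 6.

6

The elements of order 6 are: 2, 5, 10, 11, 17, 19.
That's 6.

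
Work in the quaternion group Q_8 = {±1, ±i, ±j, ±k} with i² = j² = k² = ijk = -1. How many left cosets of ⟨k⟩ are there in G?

2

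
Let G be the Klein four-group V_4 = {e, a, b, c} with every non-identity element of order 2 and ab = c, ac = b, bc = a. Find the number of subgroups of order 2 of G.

3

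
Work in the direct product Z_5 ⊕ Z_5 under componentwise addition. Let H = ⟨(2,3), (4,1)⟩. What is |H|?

5

|⟨(2,3)⟩| = 5 and |⟨(4,1)⟩| = 5, so |H| is a multiple of lcm(5, 5) = 5 and divides |G| = 25.
Closing under the operation: H = {(0,0), (1,4), (2,3), (3,2), (4,1)}, so |H| = 5.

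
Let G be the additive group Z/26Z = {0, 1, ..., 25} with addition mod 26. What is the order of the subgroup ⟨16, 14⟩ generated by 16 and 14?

|⟨16⟩| = 13 and |⟨14⟩| = 13, so |H| is a multiple of lcm(13, 13) = 13 and divides |G| = 26.
Closing under the operation: H = {0, 2, 4, 6, 8, 10, 12, 14, 16, 18, 20, 22, 24}, so |H| = 13.

13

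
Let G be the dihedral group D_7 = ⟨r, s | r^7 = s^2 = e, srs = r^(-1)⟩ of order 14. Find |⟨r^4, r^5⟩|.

|⟨r^4⟩| = 7 and |⟨r^5⟩| = 7, so |H| is a multiple of lcm(7, 7) = 7 and divides |G| = 14.
Closing under the operation: H = {e, r, r^2, r^3, r^4, r^5, r^6}, so |H| = 7.

7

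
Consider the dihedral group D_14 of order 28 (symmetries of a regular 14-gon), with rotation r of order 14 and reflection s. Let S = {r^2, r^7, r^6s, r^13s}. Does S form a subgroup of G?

The identity e ∉ S, so S is not a subgroup.

No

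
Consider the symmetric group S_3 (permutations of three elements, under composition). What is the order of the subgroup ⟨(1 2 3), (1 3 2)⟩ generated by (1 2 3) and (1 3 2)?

3

|⟨(1 2 3)⟩| = 3 and |⟨(1 3 2)⟩| = 3, so |H| is a multiple of lcm(3, 3) = 3 and divides |G| = 6.
Closing under the operation: H = {e, (1 2 3), (1 3 2)}, so |H| = 3.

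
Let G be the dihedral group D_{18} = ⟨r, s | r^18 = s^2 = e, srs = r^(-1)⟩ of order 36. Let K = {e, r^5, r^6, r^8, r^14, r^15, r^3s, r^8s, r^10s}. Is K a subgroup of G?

No

r^8 ∈ K but its inverse r^10 ∉ K, so K is not a subgroup.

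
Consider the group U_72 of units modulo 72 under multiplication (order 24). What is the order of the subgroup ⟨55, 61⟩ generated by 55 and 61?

12

|⟨55⟩| = 2 and |⟨61⟩| = 6, so |H| is a multiple of lcm(2, 6) = 6 and divides |G| = 24.
Closing under the operation: H = {1, 7, 13, 19, 25, 31, 37, 43, 49, 55, 61, 67}, so |H| = 12.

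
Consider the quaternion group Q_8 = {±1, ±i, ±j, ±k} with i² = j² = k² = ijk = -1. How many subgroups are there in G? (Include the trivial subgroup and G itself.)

|G| = 8, so by Lagrange every subgroup order divides 8. Divisors: 1, 2, 4, 8.
Subgroups by order — order 1: 1; order 2: 1; order 4: 3; order 8: 1.
Total: 1 + 1 + 3 + 1 = 6.

6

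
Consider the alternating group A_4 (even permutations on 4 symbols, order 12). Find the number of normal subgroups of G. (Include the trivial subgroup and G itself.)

G has 10 subgroups. Checking conjugation-invariance by order — order 1: 1/1 normal; order 2: 0/3 normal; order 3: 0/4 normal; order 4: 1/1 normal; order 12: 1/1 normal.
Total normal subgroups: 3.

3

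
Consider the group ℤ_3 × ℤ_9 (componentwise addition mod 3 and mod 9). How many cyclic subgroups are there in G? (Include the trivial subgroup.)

8

Each element a generates a cyclic subgroup ⟨a⟩; distinct elements may generate the same one (a cyclic group of order d has φ(d) generators).
Cyclic subgroups by order — order 1: 1; order 3: 4; order 9: 3.
Total: 8.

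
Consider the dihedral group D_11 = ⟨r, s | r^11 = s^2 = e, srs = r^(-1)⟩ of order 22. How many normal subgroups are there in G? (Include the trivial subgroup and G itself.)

G has 14 subgroups. Checking conjugation-invariance by order — order 1: 1/1 normal; order 2: 0/11 normal; order 11: 1/1 normal; order 22: 1/1 normal.
Total normal subgroups: 3.

3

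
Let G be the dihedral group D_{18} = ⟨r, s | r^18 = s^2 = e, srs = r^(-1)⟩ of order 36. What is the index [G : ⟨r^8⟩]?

|⟨r^8⟩| = 9 and |G| = 36.
By Lagrange, [G : H] = |G|/|H| = 36/9 = 4.

4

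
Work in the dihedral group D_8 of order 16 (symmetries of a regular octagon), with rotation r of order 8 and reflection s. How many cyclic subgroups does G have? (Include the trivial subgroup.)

12

Each element a generates a cyclic subgroup ⟨a⟩; distinct elements may generate the same one (a cyclic group of order d has φ(d) generators).
Cyclic subgroups by order — order 1: 1; order 2: 9; order 4: 1; order 8: 1.
Total: 12.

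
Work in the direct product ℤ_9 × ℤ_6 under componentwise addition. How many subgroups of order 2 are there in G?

|G| = 54 and 2 | 54, so subgroups of order 2 are possible by Lagrange.
The subgroups of order 2 are: {(0,0), (0,3)}.
So G has 1 subgroup of order 2.

1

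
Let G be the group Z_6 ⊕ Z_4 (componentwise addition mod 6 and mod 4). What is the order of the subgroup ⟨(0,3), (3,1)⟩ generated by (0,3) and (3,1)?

|⟨(0,3)⟩| = 4 and |⟨(3,1)⟩| = 4, so |H| is a multiple of lcm(4, 4) = 4 and divides |G| = 24.
Closing under the operation: H = {(0,0), (0,1), (0,2), (0,3), (3,0), (3,1), (3,2), (3,3)}, so |H| = 8.

8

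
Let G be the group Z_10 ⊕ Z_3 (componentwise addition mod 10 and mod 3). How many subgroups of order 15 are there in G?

|G| = 30 and 15 | 30, so subgroups of order 15 are possible by Lagrange.
The subgroups of order 15 are: {(0,0), (0,1), (0,2), (2,0), (2,1), (2,2), (4,0), (4,1), (4,2), (6,0), (6,1), (6,2), (8,0), (8,1), (8,2)}.
So G has 1 subgroup of order 15.

1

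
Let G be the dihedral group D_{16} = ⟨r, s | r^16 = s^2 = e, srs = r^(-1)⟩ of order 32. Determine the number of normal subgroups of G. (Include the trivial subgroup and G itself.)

8

G has 36 subgroups. Checking conjugation-invariance by order — order 1: 1/1 normal; order 2: 1/17 normal; order 4: 1/9 normal; order 8: 1/5 normal; order 16: 3/3 normal; order 32: 1/1 normal.
Total normal subgroups: 8.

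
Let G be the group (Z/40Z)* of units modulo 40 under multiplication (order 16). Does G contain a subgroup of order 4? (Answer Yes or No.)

Yes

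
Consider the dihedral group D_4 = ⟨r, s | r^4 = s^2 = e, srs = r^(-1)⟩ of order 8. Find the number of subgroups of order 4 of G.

3

|G| = 8 and 4 | 8, so subgroups of order 4 are possible by Lagrange.
The subgroups of order 4 are: {e, r, r^2, r^3}; {e, r^2, s, r^2s}; {e, r^2, rs, r^3s}.
So G has 3 subgroups of order 4.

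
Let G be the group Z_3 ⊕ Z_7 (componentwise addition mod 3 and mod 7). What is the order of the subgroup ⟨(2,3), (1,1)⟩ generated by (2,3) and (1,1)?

|⟨(2,3)⟩| = 21 and |⟨(1,1)⟩| = 21, so |H| is a multiple of lcm(21, 21) = 21 and divides |G| = 21.
Closing {(2,3), (1,1)} under the group operation gives all of G, so |H| = 21.

21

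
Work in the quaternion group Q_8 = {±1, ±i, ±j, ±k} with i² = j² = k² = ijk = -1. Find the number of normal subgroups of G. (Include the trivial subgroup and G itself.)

6

G has 6 subgroups. Checking conjugation-invariance by order — order 1: 1/1 normal; order 2: 1/1 normal; order 4: 3/3 normal; order 8: 1/1 normal.
Total normal subgroups: 6.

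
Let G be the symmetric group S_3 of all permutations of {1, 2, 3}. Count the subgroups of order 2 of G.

|G| = 6 and 2 | 6, so subgroups of order 2 are possible by Lagrange.
The subgroups of order 2 are: {e, (1 2)}; {e, (1 3)}; {e, (2 3)}.
So G has 3 subgroups of order 2.

3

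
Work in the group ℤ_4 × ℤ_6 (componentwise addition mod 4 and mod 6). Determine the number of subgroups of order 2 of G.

3

|G| = 24 and 2 | 24, so subgroups of order 2 are possible by Lagrange.
The subgroups of order 2 are: {(0,0), (0,3)}; {(0,0), (2,0)}; {(0,0), (2,3)}.
So G has 3 subgroups of order 2.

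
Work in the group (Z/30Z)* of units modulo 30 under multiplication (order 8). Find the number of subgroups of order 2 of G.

|G| = 8 and 2 | 8, so subgroups of order 2 are possible by Lagrange.
The subgroups of order 2 are: {1, 11}; {1, 19}; {1, 29}.
So G has 3 subgroups of order 2.

3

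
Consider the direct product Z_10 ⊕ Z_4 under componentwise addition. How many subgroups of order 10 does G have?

|G| = 40 and 10 | 40, so subgroups of order 10 are possible by Lagrange.
The subgroups of order 10 are: {(0,0), (0,2), (2,0), (2,2), (4,0), (4,2), (6,0), (6,2), (8,0), (8,2)}; {(0,0), (1,0), (2,0), (3,0), (4,0), (5,0), (6,0), (7,0), (8,0), (9,0)}; {(0,0), (1,2), (2,0), (3,2), (4,0), (5,2), (6,0), (7,2), (8,0), (9,2)}.
So G has 3 subgroups of order 10.

3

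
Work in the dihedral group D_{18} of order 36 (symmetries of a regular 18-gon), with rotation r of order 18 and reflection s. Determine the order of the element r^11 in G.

Computing powers of r^11: the smallest k with (r^11)^k = e is k = 18.

18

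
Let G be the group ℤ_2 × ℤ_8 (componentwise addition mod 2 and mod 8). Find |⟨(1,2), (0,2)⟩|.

|⟨(1,2)⟩| = 4 and |⟨(0,2)⟩| = 4, so |H| is a multiple of lcm(4, 4) = 4 and divides |G| = 16.
Closing under the operation: H = {(0,0), (0,2), (0,4), (0,6), (1,0), (1,2), (1,4), (1,6)}, so |H| = 8.

8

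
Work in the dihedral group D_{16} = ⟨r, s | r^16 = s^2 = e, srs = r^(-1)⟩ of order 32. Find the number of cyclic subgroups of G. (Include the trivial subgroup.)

Each element a generates a cyclic subgroup ⟨a⟩; distinct elements may generate the same one (a cyclic group of order d has φ(d) generators).
Cyclic subgroups by order — order 1: 1; order 2: 17; order 4: 1; order 8: 1; order 16: 1.
Total: 21.

21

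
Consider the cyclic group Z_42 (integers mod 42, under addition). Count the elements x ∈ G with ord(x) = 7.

6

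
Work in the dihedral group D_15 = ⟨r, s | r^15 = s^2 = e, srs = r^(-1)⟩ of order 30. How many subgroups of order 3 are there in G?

1

|G| = 30 and 3 | 30, so subgroups of order 3 are possible by Lagrange.
The subgroups of order 3 are: {e, r^5, r^10}.
So G has 1 subgroup of order 3.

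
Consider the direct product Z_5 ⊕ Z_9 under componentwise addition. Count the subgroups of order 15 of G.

1

|G| = 45 and 15 | 45, so subgroups of order 15 are possible by Lagrange.
The subgroups of order 15 are: {(0,0), (0,3), (0,6), (1,0), (1,3), (1,6), (2,0), (2,3), (2,6), (3,0), (3,3), (3,6), (4,0), (4,3), (4,6)}.
So G has 1 subgroup of order 15.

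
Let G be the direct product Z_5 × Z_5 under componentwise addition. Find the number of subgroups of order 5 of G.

|G| = 25 and 5 | 25, so subgroups of order 5 are possible by Lagrange.
The subgroups of order 5 are: {(0,0), (0,1), (0,2), (0,3), (0,4)}; {(0,0), (1,0), (2,0), (3,0), (4,0)}; {(0,0), (1,1), (2,2), (3,3), (4,4)}; {(0,0), (1,2), (2,4), (3,1), (4,3)}; … (6 in all).
So G has 6 subgroups of order 5.

6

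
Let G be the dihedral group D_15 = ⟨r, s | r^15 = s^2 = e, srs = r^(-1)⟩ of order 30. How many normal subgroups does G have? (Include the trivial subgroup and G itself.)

G has 28 subgroups. Checking conjugation-invariance by order — order 1: 1/1 normal; order 2: 0/15 normal; order 3: 1/1 normal; order 5: 1/1 normal; order 6: 0/5 normal; order 10: 0/3 normal; order 15: 1/1 normal; order 30: 1/1 normal.
Total normal subgroups: 5.

5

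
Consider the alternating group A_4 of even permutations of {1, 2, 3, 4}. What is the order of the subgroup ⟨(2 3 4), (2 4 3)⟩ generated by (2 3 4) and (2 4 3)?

|⟨(2 3 4)⟩| = 3 and |⟨(2 4 3)⟩| = 3, so |H| is a multiple of lcm(3, 3) = 3 and divides |G| = 12.
Closing under the operation: H = {e, (2 3 4), (2 4 3)}, so |H| = 3.

3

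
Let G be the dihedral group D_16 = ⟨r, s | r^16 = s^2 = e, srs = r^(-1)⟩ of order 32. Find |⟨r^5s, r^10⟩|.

16

|⟨r^5s⟩| = 2 and |⟨r^10⟩| = 8, so |H| is a multiple of lcm(2, 8) = 8 and divides |G| = 32.
Closing under the operation: H = {e, r^2, r^4, r^6, r^8, r^10, r^12, r^14, rs, r^3s, r^5s, r^7s, r^9s, r^11s, r^13s, r^15s}, so |H| = 16.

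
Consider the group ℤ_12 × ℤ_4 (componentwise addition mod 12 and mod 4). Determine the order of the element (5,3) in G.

The order of (5,3) in Z_12 × Z_4 is lcm(ord(5) in Z_12, ord(3) in Z_4).
ord(5) = 12 and ord(3) = 4, so |⟨(5,3)⟩| = lcm(12, 4) = 12.

12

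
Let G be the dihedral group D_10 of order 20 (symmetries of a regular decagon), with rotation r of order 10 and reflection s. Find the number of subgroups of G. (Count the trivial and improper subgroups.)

22

|G| = 20, so by Lagrange every subgroup order divides 20. Divisors: 1, 2, 4, 5, 10, 20.
Subgroups by order — order 1: 1; order 2: 11; order 4: 5; order 5: 1; order 10: 3; order 20: 1.
Total: 1 + 11 + 5 + 1 + 3 + 1 = 22.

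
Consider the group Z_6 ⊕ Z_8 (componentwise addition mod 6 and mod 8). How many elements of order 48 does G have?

0

An element (a,b) has order lcm(ord(a), ord(b)); count pairs with lcm equal to 48.
Enumerating gives 0 such elements.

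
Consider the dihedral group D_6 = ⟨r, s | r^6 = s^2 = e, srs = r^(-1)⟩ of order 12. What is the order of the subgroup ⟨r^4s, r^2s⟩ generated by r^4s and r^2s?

|⟨r^4s⟩| = 2 and |⟨r^2s⟩| = 2, so |H| is a multiple of lcm(2, 2) = 2 and divides |G| = 12.
Closing under the operation: H = {e, r^2, r^4, s, r^2s, r^4s}, so |H| = 6.

6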